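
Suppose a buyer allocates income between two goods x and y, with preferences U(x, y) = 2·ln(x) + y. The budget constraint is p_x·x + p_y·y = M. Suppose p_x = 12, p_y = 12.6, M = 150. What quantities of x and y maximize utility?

x* = 2.1, y* = 9.9048

Set MRS = p_x/p_y: (2/x)/1 = p_x/p_y.
So x*(p_x,p_y) = 2·p_y/p_x, independent of income; and y* = (M − 2·p_y)/p_y.
At the given prices: x* = 2·12.6/12 = 2.1, and y* = 9.9048.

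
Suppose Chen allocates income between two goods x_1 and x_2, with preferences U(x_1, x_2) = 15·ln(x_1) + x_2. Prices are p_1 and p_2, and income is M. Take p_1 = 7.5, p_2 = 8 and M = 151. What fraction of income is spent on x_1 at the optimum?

share on x_1 = 0.7947

Set MRS = p_1/p_2: (15/x_1)/1 = p_1/p_2.
So x_1*(p_1,p_2) = 15·p_2/p_1, independent of income; and x_2* = (M − 15·p_2)/p_2.
At the given prices: x_1* = 15·8/7.5 = 16, and x_2* = 3.875.
Expenditure on x_1: 7.5·16 = 120; share = 0.7947.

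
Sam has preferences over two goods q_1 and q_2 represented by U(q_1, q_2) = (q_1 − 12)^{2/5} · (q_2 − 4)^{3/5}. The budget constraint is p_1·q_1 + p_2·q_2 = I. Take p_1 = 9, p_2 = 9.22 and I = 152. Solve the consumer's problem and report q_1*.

Let q_1' = q_1−12, q_2' = q_2−4. MRS = (2/3)·q_2'/q_1' = p_1/p_2.
Substituting into the budget: q_1* = 12 + 0.4·(I − 12·p_1 − 4·p_2)/p_1, and q_2* = 4 + 0.6·(…)/p_2.
Discretionary income = 152 − 12·9 − 4·9.22 = 7.12; q_1* = 12 + 0.4·7.12/9 = 12.3164.

q_1* = 12.3164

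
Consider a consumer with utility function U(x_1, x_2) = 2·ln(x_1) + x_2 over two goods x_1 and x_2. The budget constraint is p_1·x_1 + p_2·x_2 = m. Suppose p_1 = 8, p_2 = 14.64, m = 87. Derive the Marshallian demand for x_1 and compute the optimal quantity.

x_1* = 3.66

Set MRS = p_1/p_2: (2/x_1)/1 = p_1/p_2.
So x_1*(p_1,p_2) = 2·p_2/p_1, independent of income; and x_2* = (m − 2·p_2)/p_2.
At the given prices: x_1* = 2·14.64/8 = 3.66.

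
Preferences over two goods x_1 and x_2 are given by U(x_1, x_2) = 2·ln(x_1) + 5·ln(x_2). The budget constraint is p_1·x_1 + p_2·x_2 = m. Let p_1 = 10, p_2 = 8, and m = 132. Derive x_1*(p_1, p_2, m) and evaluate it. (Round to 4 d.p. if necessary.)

At p_1=10, p_2=8, m=132: x_1* = 2/7·132/10 = 3.7714.

x_1* = 3.7714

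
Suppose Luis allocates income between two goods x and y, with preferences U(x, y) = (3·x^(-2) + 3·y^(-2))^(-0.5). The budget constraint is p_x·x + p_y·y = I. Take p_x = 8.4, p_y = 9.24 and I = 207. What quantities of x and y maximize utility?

x* = 11.9301, y* = 11.557

With the ratio pinned down, the budget gives x* = I/(p_x + p_y·(y/x)) and y* = (y/x)·x*.
Numerically y/x = 0.968729, so x* = 207/(8.4 + 9.24·0.968729) = 11.9301 and y* = 0.968729·11.9301 = 11.557.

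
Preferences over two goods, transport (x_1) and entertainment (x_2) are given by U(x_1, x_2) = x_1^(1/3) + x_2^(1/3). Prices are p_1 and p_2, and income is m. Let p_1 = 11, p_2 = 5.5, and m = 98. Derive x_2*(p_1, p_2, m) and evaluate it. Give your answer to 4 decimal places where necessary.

x_2* = 10.4376

MRS = MU_x_1/MU_x_2 = (x_2/x_1)^(2/3). Set equal to p_1/p_2.
Hence x_2/x_1 = (p_1/p_2)^(1/(2/3)), i.e. raised to the 1.5 power.
Substitute x_2 = (x_2/x_1)·x_1 into the budget: x_1* = m/(p_1 + p_2·(x_2/x_1)).
Numerically x_2/x_1 = 2.828427, so x_1* = 98/(11 + 5.5·2.828427) = 3.6903 and x_2* = 2.828427·3.6903 = 10.4376.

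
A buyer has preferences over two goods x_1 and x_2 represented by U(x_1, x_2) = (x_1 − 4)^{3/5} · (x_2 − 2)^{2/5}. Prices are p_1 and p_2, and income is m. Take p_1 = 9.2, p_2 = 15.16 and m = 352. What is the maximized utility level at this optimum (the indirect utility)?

Substituting into the budget: x_1* = 4 + 0.6·(m − 4·p_1 − 2·p_2)/p_1, and x_2* = 2 + 0.4·(…)/p_2.
Discretionary income = 352 − 4·9.2 − 2·15.16 = 284.88; x_1* = 4 + 0.6·284.88/9.2 = 22.5791; x_2* = 2 + 0.4·284.88/15.16 = 9.5166.
Utility at the optimum: U(22.5791, 9.5166) = 12.9367.

V = 12.9367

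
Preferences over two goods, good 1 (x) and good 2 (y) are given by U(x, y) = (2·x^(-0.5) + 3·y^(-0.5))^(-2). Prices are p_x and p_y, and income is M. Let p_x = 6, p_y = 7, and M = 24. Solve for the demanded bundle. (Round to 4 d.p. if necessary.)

x* = 1.6811, y* = 1.9877

MU_x ∝ 2·x^(-1.5), MU_y ∝ 3·y^(-1.5), so MRS = (2/3)·(y/x)^(1.5) = p_x/p_y.
Solve for the ratio: y/x = [(3/2)·p_x/p_y]^(2/3).
With the ratio pinned down, the budget gives x* = M/(p_x + p_y·(y/x)) and y* = (y/x)·x*.
Numerically y/x = 1.182396, so x* = 24/(6 + 7·1.182396) = 1.6811 and y* = 1.182396·1.6811 = 1.9877.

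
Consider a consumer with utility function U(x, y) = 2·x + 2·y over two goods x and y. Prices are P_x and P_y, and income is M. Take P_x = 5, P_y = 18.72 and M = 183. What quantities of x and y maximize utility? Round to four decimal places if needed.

Perfect substitutes: compare marginal utility per dollar. 2/P_x vs 2/P_y → 0.4 vs 0.1068.
x gives more utility per dollar, so spend all income on x: x* = M/P_x, y* = 0.
Numerically: x* = 36.6, y* = 0.

x* = 36.6, y* = 0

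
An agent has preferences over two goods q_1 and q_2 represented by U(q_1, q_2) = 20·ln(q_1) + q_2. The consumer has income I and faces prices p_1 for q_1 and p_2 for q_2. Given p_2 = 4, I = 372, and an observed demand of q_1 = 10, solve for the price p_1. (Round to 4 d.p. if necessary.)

p_1 = 8

Set MRS = p_1/p_2: (20/q_1)/1 = p_1/p_2.
So q_1*(p_1,p_2) = 20·p_2/p_1, independent of income; and q_2* = (I − 20·p_2)/p_2.
Set q_1* = 10 in the demand function and solve for p_1: p_1 = 8.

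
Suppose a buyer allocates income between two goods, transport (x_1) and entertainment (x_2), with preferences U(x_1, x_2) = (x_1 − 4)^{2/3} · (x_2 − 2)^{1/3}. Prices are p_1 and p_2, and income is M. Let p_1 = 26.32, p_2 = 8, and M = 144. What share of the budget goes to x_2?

Let x_1' = x_1−4, x_2' = x_2−2. MRS = 2·x_2'/x_1' = p_1/p_2.
Substituting into the budget: x_1* = 4 + 2/3·(M − 4·p_1 − 2·p_2)/p_1, and x_2* = 2 + 1/3·(…)/p_2.
Discretionary income = 144 − 4·26.32 − 2·8 = 22.72; x_1* = 4 + 2/3·22.72/26.32 = 4.5755; x_2* = 2 + 1/3·22.72/8 = 2.9467.
Expenditure on x_2: 8·2.9467 = 23.5733; share = 0.1637.

share on x_2 = 0.1637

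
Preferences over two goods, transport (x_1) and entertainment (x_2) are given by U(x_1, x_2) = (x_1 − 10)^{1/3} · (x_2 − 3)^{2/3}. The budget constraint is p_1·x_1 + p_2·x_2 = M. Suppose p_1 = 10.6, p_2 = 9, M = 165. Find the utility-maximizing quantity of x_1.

After buying the subsistence bundle (10, 3), a share 1/3 of the remaining income goes to x_1: x_1* = 10 + 1/3·(M − 10p_1 − 3p_2)/p_1.
Discretionary income = 165 − 10·10.6 − 3·9 = 32; x_1* = 10 + 1/3·32/10.6 = 11.0063.

x_1* = 11.0063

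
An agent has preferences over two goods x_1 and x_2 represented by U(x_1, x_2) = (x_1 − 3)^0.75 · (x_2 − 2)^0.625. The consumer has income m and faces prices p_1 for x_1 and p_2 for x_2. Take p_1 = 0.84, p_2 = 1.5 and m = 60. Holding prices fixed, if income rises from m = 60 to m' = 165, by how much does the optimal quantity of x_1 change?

Δx_1* = 68.1818

This is Cobb-Douglas in (x_1−3, x_2−2): tangency gives 0.75·p_2·(x_2−2) = 0.625·p_1·(x_1−3).
Substituting into the budget: x_1* = 3 + 6/11·(m − 3·p_1 − 2·p_2)/p_1, and x_2* = 2 + 5/11·(…)/p_2.
Discretionary income = 60 − 3·0.84 − 2·1.5 = 54.48; x_1* = 3 + 6/11·54.48/0.84 = 38.3766.
At m' = 165: x_1* = 106.5584. Change: 106.5584 − 38.3766 = 68.1818.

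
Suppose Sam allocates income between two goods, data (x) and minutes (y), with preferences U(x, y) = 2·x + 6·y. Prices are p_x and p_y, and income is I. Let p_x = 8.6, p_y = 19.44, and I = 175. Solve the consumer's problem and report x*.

y gives more utility per dollar, so spend all income on y: y* = I/p_y, x* = 0.
Numerically: x* = 0, y* = 9.0021.

x* = 0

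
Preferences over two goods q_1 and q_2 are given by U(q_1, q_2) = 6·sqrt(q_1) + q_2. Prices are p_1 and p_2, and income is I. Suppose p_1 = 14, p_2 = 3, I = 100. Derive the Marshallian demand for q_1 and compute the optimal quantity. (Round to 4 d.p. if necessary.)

Solve: √q_1 = 3·p_2/p_1, so q_1*(p_1,p_2) = (3·p_2/p_1)², and q_2* = (I − p_1·q_1*)/p_2.
Plugging in: q_1* = (3·3/14)² = 0.4133.

q_1* = 0.4133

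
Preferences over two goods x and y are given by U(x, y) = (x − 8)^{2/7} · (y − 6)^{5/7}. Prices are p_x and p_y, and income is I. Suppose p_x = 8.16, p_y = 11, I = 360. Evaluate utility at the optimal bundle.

V = 12.4493

This is Cobb-Douglas in (x−8, y−6): tangency gives 2/7·p_y·(y−6) = 5/7·p_x·(x−8).
Substituting into the budget: x* = 8 + 2/7·(I − 8·p_x − 6·p_y)/p_x, and y* = 6 + 5/7·(…)/p_y.
Discretionary income = 360 − 8·8.16 − 6·11 = 228.72; x* = 8 + 2/7·228.72/8.16 = 16.0084; y* = 6 + 5/7·228.72/11 = 20.8519.
Utility at the optimum: U(16.0084, 20.8519) = 12.4493.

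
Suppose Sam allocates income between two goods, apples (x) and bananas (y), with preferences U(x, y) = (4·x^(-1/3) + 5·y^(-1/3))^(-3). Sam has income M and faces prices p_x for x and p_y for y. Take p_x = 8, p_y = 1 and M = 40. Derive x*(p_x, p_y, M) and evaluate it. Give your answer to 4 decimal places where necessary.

MU_x ∝ 4·x^(-4/3), MU_y ∝ 5·y^(-4/3), so MRS = (4/5)·(y/x)^(4/3) = p_x/p_y.
Hence y/x = ((5/4)·p_x/p_y)^(1/(4/3)), i.e. raised to the 0.75 power.
With the ratio pinned down, the budget gives x* = M/(p_x + p_y·(y/x)) and y* = (y/x)·x*.
Numerically y/x = 5.623413, so x* = 40/(8 + 1·5.623413) = 2.9361.

x* = 2.9361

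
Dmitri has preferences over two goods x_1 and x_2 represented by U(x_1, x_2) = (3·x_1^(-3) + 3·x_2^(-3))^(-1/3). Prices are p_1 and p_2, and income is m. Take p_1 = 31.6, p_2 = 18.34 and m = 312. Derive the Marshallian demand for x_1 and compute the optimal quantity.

MU_x_1 ∝ 3·x_1^(-4), MU_x_2 ∝ 3·x_2^(-4), so MRS = (x_2/x_1)^(4) = p_1/p_2.
Solve for the ratio: x_2/x_1 = [p_1/p_2]^(0.25).
With the ratio pinned down, the budget gives x_1* = m/(p_1 + p_2·(x_2/x_1)) and x_2* = (x_2/x_1)·x_1*.
Numerically x_2/x_1 = 1.145703, so x_1* = 312/(31.6 + 18.34·1.145703) = 5.9302.

x_1* = 5.9302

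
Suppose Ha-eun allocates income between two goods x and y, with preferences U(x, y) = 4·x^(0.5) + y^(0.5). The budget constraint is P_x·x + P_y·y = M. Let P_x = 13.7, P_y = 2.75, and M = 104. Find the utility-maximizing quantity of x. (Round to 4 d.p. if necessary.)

x* = 5.7888

MRS = MU_x/MU_y = 4·(y/x)^(0.5). Set equal to P_x/P_y.
Hence y/x = ((1/4)·P_x/P_y)^(1/(0.5)), i.e. raised to the 2 power.
Substitute y = (y/x)·x into the budget: x* = M/(P_x + P_y·(y/x)).
Numerically y/x = 1.551157, so x* = 104/(13.7 + 2.75·1.551157) = 5.7888.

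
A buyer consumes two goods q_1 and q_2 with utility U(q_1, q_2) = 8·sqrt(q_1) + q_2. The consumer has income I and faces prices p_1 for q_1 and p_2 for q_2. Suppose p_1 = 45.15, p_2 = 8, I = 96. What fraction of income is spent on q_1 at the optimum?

share on q_1 = 0.2362

Utility is quasi-linear in q_2; the FOC for q_1 is 4/√q_1 = p_1/p_2.
Thus q_1* = (4·p_2/p_1)² — independent of I — with the rest of income spent on q_2.
Plugging in: q_1* = (4·8/45.15)² = 0.5023, q_2* = 9.165.
Expenditure on q_1: 45.15·0.5023 = 22.68; share = 0.2362.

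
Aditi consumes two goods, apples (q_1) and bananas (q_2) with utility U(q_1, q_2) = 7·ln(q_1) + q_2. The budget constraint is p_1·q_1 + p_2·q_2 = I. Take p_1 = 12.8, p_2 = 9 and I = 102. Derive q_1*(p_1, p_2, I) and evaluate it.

MU_q_1 = 7/q_1, MU_q_2 = 1. Tangency: 7/q_1 = p_1/p_2.
So q_1*(p_1,p_2) = 7·p_2/p_1, independent of income; and q_2* = (I − 7·p_2)/p_2.
At the given prices: q_1* = 7·9/12.8 = 4.9219.

q_1* = 4.9219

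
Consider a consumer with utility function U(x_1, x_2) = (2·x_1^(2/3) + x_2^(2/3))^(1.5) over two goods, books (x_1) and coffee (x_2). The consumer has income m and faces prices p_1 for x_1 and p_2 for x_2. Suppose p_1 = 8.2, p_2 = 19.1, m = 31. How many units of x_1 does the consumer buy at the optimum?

MU_x_1 ∝ 2·x_1^(-1/3), MU_x_2 ∝ x_2^(-1/3), so MRS = 2·(x_2/x_1)^(1/3) = p_1/p_2.
Hence x_2/x_1 = ((1/2)·p_1/p_2)^(1/(1/3)), i.e. raised to the 3 power.
With the ratio pinned down, the budget gives x_1* = m/(p_1 + p_2·(x_2/x_1)) and x_2* = (x_2/x_1)·x_1*.
Numerically x_2/x_1 = 0.009891, so x_1* = 31/(8.2 + 19.1·0.009891) = 3.6953.

x_1* = 3.6953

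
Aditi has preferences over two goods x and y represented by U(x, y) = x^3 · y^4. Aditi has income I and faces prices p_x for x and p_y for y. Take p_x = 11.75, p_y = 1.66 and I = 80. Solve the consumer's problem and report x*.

MU_x/MU_y = (3·y)/(4·x); tangency sets this equal to p_x/p_y.
Rearranging, p_y·y = (4/3)·p_x·x. Substituting into the budget gives p_x·x·(1 + (4/3)) = I.
Demand: x*(p_x,p_y,I) = 3/7·I/p_x and y* = 4/7·I/p_y.
At p_x=11.75, p_y=1.66, I=80: x* = 3/7·80/11.75 = 2.9179.

x* = 2.9179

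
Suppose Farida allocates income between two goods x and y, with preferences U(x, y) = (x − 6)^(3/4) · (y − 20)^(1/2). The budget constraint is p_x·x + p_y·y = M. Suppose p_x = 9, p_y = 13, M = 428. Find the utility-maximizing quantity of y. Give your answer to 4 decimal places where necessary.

This is Cobb-Douglas in (x−6, y−20): tangency gives 0.75·p_y·(y−20) = 0.5·p_x·(x−6).
Substituting into the budget: x* = 6 + 0.6·(M − 6·p_x − 20·p_y)/p_x, and y* = 20 + 0.4·(…)/p_y.
Discretionary income = 428 − 6·9 − 20·13 = 114; y* = 20 + 0.4·114/13 = 23.5077.

y* = 23.5077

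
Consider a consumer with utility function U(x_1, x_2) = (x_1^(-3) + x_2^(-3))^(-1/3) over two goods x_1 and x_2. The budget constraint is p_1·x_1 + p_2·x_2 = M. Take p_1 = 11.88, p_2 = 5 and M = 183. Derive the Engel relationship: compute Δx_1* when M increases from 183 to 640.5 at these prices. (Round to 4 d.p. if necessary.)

From the CES first-order condition, (x_2/x_1)^(4) = p_1/p_2.
Solve for the ratio: x_2/x_1 = [p_1/p_2]^(0.25).
With the ratio pinned down, the budget gives x_1* = M/(p_1 + p_2·(x_2/x_1)) and x_2* = (x_2/x_1)·x_1*.
Numerically x_2/x_1 = 1.241543, so x_1* = 183/(11.88 + 5·1.241543) = 10.1174.
At M' = 640.5: x_1* = 35.4108. Change: 35.4108 − 10.1174 = 25.2934.

Δx_1* = 25.2934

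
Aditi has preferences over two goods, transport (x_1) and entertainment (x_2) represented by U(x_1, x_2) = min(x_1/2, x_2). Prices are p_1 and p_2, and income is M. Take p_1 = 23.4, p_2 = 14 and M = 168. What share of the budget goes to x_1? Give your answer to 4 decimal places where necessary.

share on x_1 = 0.7697

Leontief preferences: the optimum is at the kink where x_1/2 = x_2/1, i.e. x_2 = (1/2)·x_1.
Budget: p_1·x_1 + p_2·(1/2)·x_1 = M, so (2·p_1 + p_2)·x_1 = 2·M.
Demand: x_1*(p_1,p_2,M) = 2·M/(2·p_1 + p_2), x_2* = M/(2·p_1 + p_2).
Here 2·23.4 + 14 = 60.8, giving x_1* = 5.5263 and x_2* = 2.7632.
Expenditure on x_1: 23.4·5.5263 = 129.3158; share = 0.7697.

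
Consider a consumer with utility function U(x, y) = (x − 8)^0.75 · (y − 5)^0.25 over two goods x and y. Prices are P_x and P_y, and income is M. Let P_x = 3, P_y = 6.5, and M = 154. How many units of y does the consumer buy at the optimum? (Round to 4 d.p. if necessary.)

MRS = 3·(y−5)/(x−8). Tangency with P_x/P_y gives y−5 = (1/3)·(P_x/P_y)·(x−8).
After buying the subsistence bundle (8, 5), a share 0.75 of the remaining income goes to x: x* = 8 + 0.75·(M − 8P_x − 5P_y)/P_x.
Discretionary income = 154 − 8·3 − 5·6.5 = 97.5; y* = 5 + 0.25·97.5/6.5 = 8.75.

y* = 8.75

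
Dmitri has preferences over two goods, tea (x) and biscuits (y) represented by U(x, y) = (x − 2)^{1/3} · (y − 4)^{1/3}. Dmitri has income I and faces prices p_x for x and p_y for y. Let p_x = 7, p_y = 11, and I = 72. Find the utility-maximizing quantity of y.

MRS = (y−4)/(x−2). Tangency with p_x/p_y gives y−4 = (p_x/p_y)·(x−2).
After buying the subsistence bundle (2, 4), a share 0.5 of the remaining income goes to x: x* = 2 + 0.5·(I − 2p_x − 4p_y)/p_x.
Discretionary income = 72 − 2·7 − 4·11 = 14; y* = 4 + 0.5·14/11 = 4.6364.

y* = 4.6364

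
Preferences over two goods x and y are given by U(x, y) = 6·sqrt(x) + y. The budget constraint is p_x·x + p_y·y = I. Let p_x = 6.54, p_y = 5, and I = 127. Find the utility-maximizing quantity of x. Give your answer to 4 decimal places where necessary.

x* = 5.2605

Utility is quasi-linear in y; the FOC for x is 3/√x = p_x/p_y.
Thus x* = (3·p_y/p_x)² — independent of I — with the rest of income spent on y.
Plugging in: x* = (3·5/6.54)² = 5.2605.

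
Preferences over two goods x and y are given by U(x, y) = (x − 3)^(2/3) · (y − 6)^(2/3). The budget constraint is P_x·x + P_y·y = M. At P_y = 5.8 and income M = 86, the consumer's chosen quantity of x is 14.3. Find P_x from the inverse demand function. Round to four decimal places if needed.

P_x = 2

Let x' = x−3, y' = y−6. MRS = y'/x' = P_x/P_y.
Substituting into the budget: x* = 3 + 0.5·(M − 3·P_x − 6·P_y)/P_x, and y* = 6 + 0.5·(…)/P_y.
Set x* = 14.3 in the demand function and solve for P_x: P_x = 2.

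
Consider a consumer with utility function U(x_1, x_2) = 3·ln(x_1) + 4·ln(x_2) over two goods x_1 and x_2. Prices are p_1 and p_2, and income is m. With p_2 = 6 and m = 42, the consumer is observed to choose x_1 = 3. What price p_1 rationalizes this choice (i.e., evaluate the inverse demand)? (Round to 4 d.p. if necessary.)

p_1 = 6

The MRS is (3/4)·x_2/x_1. Set MRS = p_1/p_2.
So 3·p_2·x_2 = 4·p_1·x_1; combined with the budget, a share 3/7 of income goes to x_1.
Demand: x_1*(p_1,p_2,m) = 3/7·m/p_1 and x_2* = 4/7·m/p_2.
Set x_1* = 3 in the demand function and solve for p_1: p_1 = 6.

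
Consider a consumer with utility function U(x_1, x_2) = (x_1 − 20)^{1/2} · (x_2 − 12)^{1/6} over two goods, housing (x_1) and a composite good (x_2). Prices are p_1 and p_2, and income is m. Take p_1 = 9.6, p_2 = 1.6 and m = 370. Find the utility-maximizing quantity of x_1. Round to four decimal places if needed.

MRS = 3·(x_2−12)/(x_1−20). Tangency with p_1/p_2 gives x_2−12 = (1/3)·(p_1/p_2)·(x_1−20).
Substituting into the budget: x_1* = 20 + 0.75·(m − 20·p_1 − 12·p_2)/p_1, and x_2* = 12 + 0.25·(…)/p_2.
Discretionary income = 370 − 20·9.6 − 12·1.6 = 158.8; x_1* = 20 + 0.75·158.8/9.6 = 32.4062.

x_1* = 32.4062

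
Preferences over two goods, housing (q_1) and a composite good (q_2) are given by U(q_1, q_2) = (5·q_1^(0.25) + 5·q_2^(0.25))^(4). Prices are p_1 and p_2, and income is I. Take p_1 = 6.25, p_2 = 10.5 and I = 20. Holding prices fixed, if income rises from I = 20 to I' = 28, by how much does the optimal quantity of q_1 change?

From the CES first-order condition, (q_2/q_1)^(0.75) = p_1/p_2.
Hence q_2/q_1 = (p_1/p_2)^(1/(0.75)), i.e. raised to the 4/3 power.
Substitute q_2 = (q_2/q_1)·q_1 into the budget: q_1* = I/(p_1 + p_2·(q_2/q_1)).
Numerically q_2/q_1 = 0.500712, so q_1* = 20/(6.25 + 10.5·0.500712) = 1.738.
At I' = 28: q_1* = 2.4332. Change: 2.4332 − 1.738 = 0.6952.

Δq_1* = 0.6952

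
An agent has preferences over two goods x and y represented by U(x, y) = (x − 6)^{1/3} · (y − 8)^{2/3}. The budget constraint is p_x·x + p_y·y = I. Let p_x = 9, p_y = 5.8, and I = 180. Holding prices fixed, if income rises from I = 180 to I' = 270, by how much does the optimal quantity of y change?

Δy* = 10.3448

Let x' = x−6, y' = y−8. MRS = (1/2)·y'/x' = p_x/p_y.
Substituting into the budget: x* = 6 + 1/3·(I − 6·p_x − 8·p_y)/p_x, and y* = 8 + 2/3·(…)/p_y.
Discretionary income = 180 − 6·9 − 8·5.8 = 79.6; y* = 8 + 2/3·79.6/5.8 = 17.1494.
At I' = 270: y* = 27.4943. Change: 27.4943 − 17.1494 = 10.3448.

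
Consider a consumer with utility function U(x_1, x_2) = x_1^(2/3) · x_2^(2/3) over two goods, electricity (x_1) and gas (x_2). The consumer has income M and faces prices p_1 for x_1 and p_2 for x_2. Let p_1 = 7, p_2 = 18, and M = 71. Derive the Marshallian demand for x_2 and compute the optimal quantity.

x_2* = 1.9722

Tangency: MRS = x_2/x_1 = p_1/p_2.
So 2/3·p_2·x_2 = 2/3·p_1·x_1; combined with the budget, a share 0.5 of income goes to x_1.
Demand: x_1*(p_1,p_2,M) = 0.5·M/p_1 and x_2* = 0.5·M/p_2.
At p_1=7, p_2=18, M=71: x_2* = 0.5·71/18 = 1.9722.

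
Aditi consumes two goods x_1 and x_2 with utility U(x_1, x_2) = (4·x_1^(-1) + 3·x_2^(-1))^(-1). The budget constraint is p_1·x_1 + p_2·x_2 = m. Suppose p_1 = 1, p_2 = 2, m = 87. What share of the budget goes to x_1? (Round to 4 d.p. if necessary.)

MU_x_1 ∝ 4·x_1^(-2), MU_x_2 ∝ 3·x_2^(-2), so MRS = (4/3)·(x_2/x_1)^(2) = p_1/p_2.
Solve for the ratio: x_2/x_1 = [(3/4)·p_1/p_2]^(0.5).
With the ratio pinned down, the budget gives x_1* = m/(p_1 + p_2·(x_2/x_1)) and x_2* = (x_2/x_1)·x_1*.
Numerically x_2/x_1 = 0.612372, so x_1* = 87/(1 + 2·0.612372) = 39.1056 and x_2* = 0.612372·39.1056 = 23.9472.
Expenditure on x_1: 1·39.1056 = 39.1056; share = 0.4495.

share on x_1 = 0.4495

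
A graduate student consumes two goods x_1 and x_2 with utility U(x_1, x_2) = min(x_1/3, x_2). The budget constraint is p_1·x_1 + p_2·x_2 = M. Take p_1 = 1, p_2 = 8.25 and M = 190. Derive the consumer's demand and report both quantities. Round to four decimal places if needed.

With perfect complements, no substitution: consume in ratio x_1:x_2 = 3:1.
Budget: p_1·x_1 + p_2·(1/3)·x_1 = M, so (3·p_1 + p_2)·x_1 = 3·M.
Demand: x_1*(p_1,p_2,M) = 3·M/(3·p_1 + p_2), x_2* = M/(3·p_1 + p_2).
Here 3·1 + 8.25 = 11.25, giving x_1* = 50.6667 and x_2* = 16.8889.

x_1* = 50.6667, x_2* = 16.8889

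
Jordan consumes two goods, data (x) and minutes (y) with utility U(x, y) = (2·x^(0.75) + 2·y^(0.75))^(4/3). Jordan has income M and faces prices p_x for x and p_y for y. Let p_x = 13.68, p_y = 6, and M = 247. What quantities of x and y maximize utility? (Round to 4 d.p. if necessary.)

From the CES first-order condition, (y/x)^(0.25) = p_x/p_y.
Solve for the ratio: y/x = [p_x/p_y]^(4).
Substitute y = (y/x)·x into the budget: x* = M/(p_x + p_y·(y/x)).
Numerically y/x = 27.023363, so x* = 247/(13.68 + 6·27.023363) = 1.4048 and y* = 27.023363·1.4048 = 37.9636.

x* = 1.4048, y* = 37.9636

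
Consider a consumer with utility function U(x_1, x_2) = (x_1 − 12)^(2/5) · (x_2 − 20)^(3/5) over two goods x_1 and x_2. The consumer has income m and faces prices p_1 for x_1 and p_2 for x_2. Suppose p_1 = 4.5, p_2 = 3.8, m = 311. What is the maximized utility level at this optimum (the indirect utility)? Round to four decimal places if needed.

V = 22.7111

Let x_1' = x_1−12, x_2' = x_2−20. MRS = (2/3)·x_2'/x_1' = p_1/p_2.
Substituting into the budget: x_1* = 12 + 0.4·(m − 12·p_1 − 20·p_2)/p_1, and x_2* = 20 + 0.6·(…)/p_2.
Discretionary income = 311 − 12·4.5 − 20·3.8 = 181; x_1* = 12 + 0.4·181/4.5 = 28.0889; x_2* = 20 + 0.6·181/3.8 = 48.5789.
Utility at the optimum: U(28.0889, 48.5789) = 22.7111.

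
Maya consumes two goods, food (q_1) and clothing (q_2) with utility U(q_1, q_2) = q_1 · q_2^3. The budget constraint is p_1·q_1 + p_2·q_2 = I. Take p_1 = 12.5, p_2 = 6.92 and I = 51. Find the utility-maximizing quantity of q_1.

q_1* = 1.02

MU_q_1/MU_q_2 = (q_2)/(3·q_1); tangency sets this equal to p_1/p_2.
So p_2·q_2 = 3·p_1·q_1; combined with the budget, a share 0.25 of income goes to q_1.
Demand: q_1*(p_1,p_2,I) = 0.25·I/p_1 and q_2* = 0.75·I/p_2.
At p_1=12.5, p_2=6.92, I=51: q_1* = 0.25·51/12.5 = 1.02.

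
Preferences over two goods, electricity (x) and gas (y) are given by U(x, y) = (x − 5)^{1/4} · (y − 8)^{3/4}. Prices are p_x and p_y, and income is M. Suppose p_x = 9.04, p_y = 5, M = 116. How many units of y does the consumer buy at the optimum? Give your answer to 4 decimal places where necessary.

This is Cobb-Douglas in (x−5, y−8): tangency gives 0.25·p_y·(y−8) = 0.75·p_x·(x−5).
Substituting into the budget: x* = 5 + 0.25·(M − 5·p_x − 8·p_y)/p_x, and y* = 8 + 0.75·(…)/p_y.
Discretionary income = 116 − 5·9.04 − 8·5 = 30.8; y* = 8 + 0.75·30.8/5 = 12.62.

y* = 12.62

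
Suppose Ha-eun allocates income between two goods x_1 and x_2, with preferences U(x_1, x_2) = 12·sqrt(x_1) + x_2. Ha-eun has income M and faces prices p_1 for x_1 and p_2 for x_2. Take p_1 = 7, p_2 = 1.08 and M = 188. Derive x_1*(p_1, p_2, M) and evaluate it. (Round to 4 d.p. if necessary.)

Utility is quasi-linear in x_2; the FOC for x_1 is 6/√x_1 = p_1/p_2.
Solve: √x_1 = 6·p_2/p_1, so x_1*(p_1,p_2) = (6·p_2/p_1)², and x_2* = (M − p_1·x_1*)/p_2.
Plugging in: x_1* = (6·1.08/7)² = 0.8569.

x_1* = 0.8569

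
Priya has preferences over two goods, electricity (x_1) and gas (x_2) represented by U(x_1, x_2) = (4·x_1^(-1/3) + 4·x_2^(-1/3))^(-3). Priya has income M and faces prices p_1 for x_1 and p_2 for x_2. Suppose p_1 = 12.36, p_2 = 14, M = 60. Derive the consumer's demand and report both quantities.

x_1* = 2.3894, x_2* = 2.1762

From the CES first-order condition, (x_2/x_1)^(4/3) = p_1/p_2.
Hence x_2/x_1 = (p_1/p_2)^(1/(4/3)), i.e. raised to the 0.75 power.
Substitute x_2 = (x_2/x_1)·x_1 into the budget: x_1* = M/(p_1 + p_2·(x_2/x_1)).
Numerically x_2/x_1 = 0.910789, so x_1* = 60/(12.36 + 14·0.910789) = 2.3894 and x_2* = 0.910789·2.3894 = 2.1762.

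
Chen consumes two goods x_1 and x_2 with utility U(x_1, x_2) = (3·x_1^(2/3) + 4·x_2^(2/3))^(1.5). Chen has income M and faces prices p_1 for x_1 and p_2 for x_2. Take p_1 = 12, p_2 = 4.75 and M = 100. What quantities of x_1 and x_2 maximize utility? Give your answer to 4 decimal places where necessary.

x_1* = 0.5167, x_2* = 19.7473

Numerically x_2/x_1 = 38.218982, so x_1* = 100/(12 + 4.75·38.218982) = 0.5167 and x_2* = 38.218982·0.5167 = 19.7473.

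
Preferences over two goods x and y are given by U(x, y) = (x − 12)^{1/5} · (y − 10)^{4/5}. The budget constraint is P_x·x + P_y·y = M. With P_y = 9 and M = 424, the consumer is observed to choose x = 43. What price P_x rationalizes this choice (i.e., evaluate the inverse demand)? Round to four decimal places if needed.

P_x = 2

This is Cobb-Douglas in (x−12, y−10): tangency gives 0.2·P_y·(y−10) = 0.8·P_x·(x−12).
Substituting into the budget: x* = 12 + 0.2·(M − 12·P_x − 10·P_y)/P_x, and y* = 10 + 0.8·(…)/P_y.
Set x* = 43 in the demand function and solve for P_x: P_x = 2.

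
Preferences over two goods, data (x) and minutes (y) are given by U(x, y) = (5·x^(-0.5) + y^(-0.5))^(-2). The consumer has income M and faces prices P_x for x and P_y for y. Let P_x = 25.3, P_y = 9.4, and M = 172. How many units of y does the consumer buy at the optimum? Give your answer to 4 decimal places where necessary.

y* = 3.6109

MU_x ∝ 5·x^(-1.5), MU_y ∝ y^(-1.5), so MRS = 5·(y/x)^(1.5) = P_x/P_y.
Hence y/x = ((1/5)·P_x/P_y)^(1/(1.5)), i.e. raised to the 2/3 power.
With the ratio pinned down, the budget gives x* = M/(P_x + P_y·(y/x)) and y* = (y/x)·x*.
Numerically y/x = 0.661731, so x* = 172/(25.3 + 9.4·0.661731) = 5.4568 and y* = 0.661731·5.4568 = 3.6109.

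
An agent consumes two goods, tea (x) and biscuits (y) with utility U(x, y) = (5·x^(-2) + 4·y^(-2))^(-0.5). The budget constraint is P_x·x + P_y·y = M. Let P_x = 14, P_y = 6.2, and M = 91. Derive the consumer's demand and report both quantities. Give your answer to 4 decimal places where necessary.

x* = 4.2226, y* = 5.1426

MRS = MU_x/MU_y = (5/4)·(y/x)^(3). Set equal to P_x/P_y.
Solve for the ratio: y/x = [(4/5)·P_x/P_y]^(1/3).
With the ratio pinned down, the budget gives x* = M/(P_x + P_y·(y/x)) and y* = (y/x)·x*.
Numerically y/x = 1.217892, so x* = 91/(14 + 6.2·1.217892) = 4.2226 and y* = 1.217892·4.2226 = 5.1426.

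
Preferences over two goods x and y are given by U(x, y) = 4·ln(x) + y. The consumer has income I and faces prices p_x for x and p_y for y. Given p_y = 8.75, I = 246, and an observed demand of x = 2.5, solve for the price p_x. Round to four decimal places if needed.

MU_x = 4/x, MU_y = 1. Tangency: 4/x = p_x/p_y.
So x*(p_x,p_y) = 4·p_y/p_x, independent of income; and y* = (I − 4·p_y)/p_y.
Set x* = 2.5 in the demand function and solve for p_x: p_x = 14.

p_x = 14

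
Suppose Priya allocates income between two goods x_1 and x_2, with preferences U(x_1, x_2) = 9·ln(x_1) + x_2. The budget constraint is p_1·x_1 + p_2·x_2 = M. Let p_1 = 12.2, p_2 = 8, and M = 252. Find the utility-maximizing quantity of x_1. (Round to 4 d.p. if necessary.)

Set MRS = p_1/p_2: (9/x_1)/1 = p_1/p_2.
So x_1*(p_1,p_2) = 9·p_2/p_1, independent of income; and x_2* = (M − 9·p_2)/p_2.
At the given prices: x_1* = 9·8/12.2 = 5.9016.

x_1* = 5.9016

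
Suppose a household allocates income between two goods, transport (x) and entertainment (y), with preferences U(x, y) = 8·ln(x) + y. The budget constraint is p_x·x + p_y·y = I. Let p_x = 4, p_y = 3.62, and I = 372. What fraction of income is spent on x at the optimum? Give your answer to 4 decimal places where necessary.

So x*(p_x,p_y) = 8·p_y/p_x, independent of income; and y* = (I − 8·p_y)/p_y.
At the given prices: x* = 8·3.62/4 = 7.24, and y* = 94.7624.
Expenditure on x: 4·7.24 = 28.96; share = 0.0778.

share on x = 0.0778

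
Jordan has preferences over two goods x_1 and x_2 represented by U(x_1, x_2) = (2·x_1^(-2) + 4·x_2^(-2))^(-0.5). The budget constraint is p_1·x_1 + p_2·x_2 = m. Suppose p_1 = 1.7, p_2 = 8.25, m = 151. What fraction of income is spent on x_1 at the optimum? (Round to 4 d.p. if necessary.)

MRS = MU_x_1/MU_x_2 = (1/2)·(x_2/x_1)^(3). Set equal to p_1/p_2.
Hence x_2/x_1 = (2·p_1/p_2)^(1/(3)), i.e. raised to the 1/3 power.
Substitute x_2 = (x_2/x_1)·x_1 into the budget: x_1* = m/(p_1 + p_2·(x_2/x_1)).
Numerically x_2/x_1 = 0.744175, so x_1* = 151/(1.7 + 8.25·0.744175) = 19.2616 and x_2* = 0.744175·19.2616 = 14.334.
Expenditure on x_1: 1.7·19.2616 = 32.7447; share = 0.2169.

share on x_1 = 0.2169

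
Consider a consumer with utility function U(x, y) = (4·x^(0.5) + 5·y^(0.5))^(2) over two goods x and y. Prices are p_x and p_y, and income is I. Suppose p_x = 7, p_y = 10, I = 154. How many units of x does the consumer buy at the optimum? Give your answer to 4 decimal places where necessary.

x* = 10.5075

MRS = MU_x/MU_y = (4/5)·(y/x)^(0.5). Set equal to p_x/p_y.
Solve for the ratio: y/x = [(5/4)·p_x/p_y]^(2).
Substitute y = (y/x)·x into the budget: x* = I/(p_x + p_y·(y/x)).
Numerically y/x = 0.765625, so x* = 154/(7 + 10·0.765625) = 10.5075.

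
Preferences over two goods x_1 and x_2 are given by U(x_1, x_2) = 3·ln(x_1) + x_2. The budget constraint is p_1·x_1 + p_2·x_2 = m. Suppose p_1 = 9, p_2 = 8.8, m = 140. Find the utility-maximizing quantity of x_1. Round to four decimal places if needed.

x_1* = 2.9333

MU_x_1 = 3/x_1, MU_x_2 = 1. Tangency: 3/x_1 = p_1/p_2.
So x_1*(p_1,p_2) = 3·p_2/p_1, independent of income; and x_2* = (m − 3·p_2)/p_2.
At the given prices: x_1* = 3·8.8/9 = 2.9333.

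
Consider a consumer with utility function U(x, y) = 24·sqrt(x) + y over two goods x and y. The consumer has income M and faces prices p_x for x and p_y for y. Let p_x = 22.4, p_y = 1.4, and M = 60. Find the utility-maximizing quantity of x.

x* = 0.5625

Set MRS = p_x/p_y: 12·x^(−1/2) = p_x/p_y.
Solve: √x = 12·p_y/p_x, so x*(p_x,p_y) = (12·p_y/p_x)², and y* = (M − p_x·x*)/p_y.
Plugging in: x* = (12·1.4/22.4)² = 0.5625.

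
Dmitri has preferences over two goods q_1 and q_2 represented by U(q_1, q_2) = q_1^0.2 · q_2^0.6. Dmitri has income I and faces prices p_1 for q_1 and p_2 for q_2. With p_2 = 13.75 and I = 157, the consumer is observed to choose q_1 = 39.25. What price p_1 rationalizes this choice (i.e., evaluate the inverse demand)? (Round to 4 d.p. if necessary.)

Tangency: MRS = (1/3)·q_2/q_1 = p_1/p_2.
Rearranging, p_2·q_2 = 3·p_1·q_1. Substituting into the budget gives p_1·q_1·(1 + 3) = I.
Demand: q_1*(p_1,p_2,I) = 0.25·I/p_1 and q_2* = 0.75·I/p_2.
Set q_1* = 39.25 in the demand function and solve for p_1: p_1 = 1.

p_1 = 1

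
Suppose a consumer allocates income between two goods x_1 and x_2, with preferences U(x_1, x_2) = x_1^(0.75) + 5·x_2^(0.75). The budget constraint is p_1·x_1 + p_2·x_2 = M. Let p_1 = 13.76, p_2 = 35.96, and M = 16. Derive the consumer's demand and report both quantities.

x_1* = 0.0323, x_2* = 0.4326

From the CES first-order condition, (1/5)·(x_2/x_1)^(0.25) = p_1/p_2.
Solve for the ratio: x_2/x_1 = [5·p_1/p_2]^(4).
With the ratio pinned down, the budget gives x_1* = M/(p_1 + p_2·(x_2/x_1)) and x_2* = (x_2/x_1)·x_1*.
Numerically x_2/x_1 = 13.399081, so x_1* = 16/(13.76 + 35.96·13.399081) = 0.0323 and x_2* = 13.399081·0.0323 = 0.4326.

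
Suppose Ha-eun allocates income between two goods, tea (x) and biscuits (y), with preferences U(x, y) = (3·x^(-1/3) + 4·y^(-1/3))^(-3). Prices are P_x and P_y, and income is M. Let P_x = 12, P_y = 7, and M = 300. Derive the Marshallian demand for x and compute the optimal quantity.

x* = 11.9939

From the CES first-order condition, (3/4)·(y/x)^(4/3) = P_x/P_y.
Solve for the ratio: y/x = [(4/3)·P_x/P_y]^(0.75).
Substitute y = (y/x)·x into the budget: x* = M/(P_x + P_y·(y/x)).
Numerically y/x = 1.858945, so x* = 300/(12 + 7·1.858945) = 11.9939.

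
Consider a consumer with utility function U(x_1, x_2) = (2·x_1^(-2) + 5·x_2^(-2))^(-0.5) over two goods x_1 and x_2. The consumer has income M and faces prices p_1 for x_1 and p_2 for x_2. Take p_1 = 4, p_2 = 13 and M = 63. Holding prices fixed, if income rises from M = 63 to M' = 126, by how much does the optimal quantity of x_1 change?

MRS = MU_x_1/MU_x_2 = (2/5)·(x_2/x_1)^(3). Set equal to p_1/p_2.
Solve for the ratio: x_2/x_1 = [(5/2)·p_1/p_2]^(1/3).
With the ratio pinned down, the budget gives x_1* = M/(p_1 + p_2·(x_2/x_1)) and x_2* = (x_2/x_1)·x_1*.
Numerically x_2/x_1 = 0.91626, so x_1* = 63/(4 + 13·0.91626) = 3.9594.
At M' = 126: x_1* = 7.9189. Change: 7.9189 − 3.9594 = 3.9594.

Δx_1* = 3.9594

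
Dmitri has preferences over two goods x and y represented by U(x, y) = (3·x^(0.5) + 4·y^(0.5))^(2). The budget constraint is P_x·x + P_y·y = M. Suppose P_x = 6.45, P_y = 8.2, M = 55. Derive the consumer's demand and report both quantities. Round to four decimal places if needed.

MRS = MU_x/MU_y = (3/4)·(y/x)^(0.5). Set equal to P_x/P_y.
Hence y/x = ((4/3)·P_x/P_y)^(1/(0.5)), i.e. raised to the 2 power.
With the ratio pinned down, the budget gives x* = M/(P_x + P_y·(y/x)) and y* = (y/x)·x*.
Numerically y/x = 1.099941, so x* = 55/(6.45 + 8.2·1.099941) = 3.5554 and y* = 1.099941·3.5554 = 3.9107.

x* = 3.5554, y* = 3.9107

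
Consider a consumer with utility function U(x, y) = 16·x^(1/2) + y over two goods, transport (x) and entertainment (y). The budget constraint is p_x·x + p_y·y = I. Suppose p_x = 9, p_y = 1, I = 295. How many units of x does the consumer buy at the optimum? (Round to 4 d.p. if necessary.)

Solve: √x = 8·p_y/p_x, so x*(p_x,p_y) = (8·p_y/p_x)², and y* = (I − p_x·x*)/p_y.
Plugging in: x* = (8·1/9)² = 0.7901.

x* = 0.7901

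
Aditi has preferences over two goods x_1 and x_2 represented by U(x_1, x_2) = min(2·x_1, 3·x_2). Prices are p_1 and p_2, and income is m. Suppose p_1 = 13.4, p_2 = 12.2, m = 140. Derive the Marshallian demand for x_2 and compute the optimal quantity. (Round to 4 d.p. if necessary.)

Leontief preferences: the optimum is at the kink where x_1/3 = x_2/2, i.e. x_2 = (2/3)·x_1.
Budget: p_1·x_1 + p_2·(2/3)·x_1 = m, so (3·p_1 + 2·p_2)·x_1 = 3·m.
Demand: x_1*(p_1,p_2,m) = 3·m/(3·p_1 + 2·p_2), x_2* = 2·m/(3·p_1 + 2·p_2).
Here 3·13.4 + 2·12.2 = 64.6, giving x_2* = 4.3344.

x_2* = 4.3344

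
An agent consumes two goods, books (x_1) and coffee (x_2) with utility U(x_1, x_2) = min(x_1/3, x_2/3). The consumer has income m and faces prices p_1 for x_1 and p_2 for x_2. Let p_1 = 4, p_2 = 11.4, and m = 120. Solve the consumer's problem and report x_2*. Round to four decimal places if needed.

x_2* = 7.7922

Demand: x_1*(p_1,p_2,m) = 3·m/(3·p_1 + 3·p_2), x_2* = 3·m/(3·p_1 + 3·p_2).
Here 3·4 + 3·11.4 = 46.2, giving x_2* = 7.7922.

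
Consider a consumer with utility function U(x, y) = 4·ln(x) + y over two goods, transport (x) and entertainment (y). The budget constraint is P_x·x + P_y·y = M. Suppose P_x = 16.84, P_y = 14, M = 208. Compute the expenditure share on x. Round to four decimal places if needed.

share on x = 0.2692

MU_x = 4/x, MU_y = 1. Tangency: 4/x = P_x/P_y.
So x*(P_x,P_y) = 4·P_y/P_x, independent of income; and y* = (M − 4·P_y)/P_y.
At the given prices: x* = 4·14/16.84 = 3.3254, and y* = 10.8571.
Expenditure on x: 16.84·3.3254 = 56; share = 0.2692.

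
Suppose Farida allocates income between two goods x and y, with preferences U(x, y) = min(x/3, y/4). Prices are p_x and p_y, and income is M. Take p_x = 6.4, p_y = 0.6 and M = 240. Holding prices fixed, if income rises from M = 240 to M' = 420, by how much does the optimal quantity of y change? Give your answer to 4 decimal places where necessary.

Δy* = 33.3333

Leontief preferences: the optimum is at the kink where x/3 = y/4, i.e. y = (4/3)·x.
Budget: p_x·x + p_y·(4/3)·x = M, so (3·p_x + 4·p_y)·x = 3·M.
Demand: x*(p_x,p_y,M) = 3·M/(3·p_x + 4·p_y), y* = 4·M/(3·p_x + 4·p_y).
Here 3·6.4 + 4·0.6 = 21.6, giving y* = 44.4444.
At M' = 420: y* = 77.7778. Change: 77.7778 − 44.4444 = 33.3333.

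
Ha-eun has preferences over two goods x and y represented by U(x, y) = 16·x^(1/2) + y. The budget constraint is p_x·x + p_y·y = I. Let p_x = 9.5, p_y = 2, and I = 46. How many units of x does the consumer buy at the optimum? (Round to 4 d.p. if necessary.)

Solve: √x = 8·p_y/p_x, so x*(p_x,p_y) = (8·p_y/p_x)², and y* = (I − p_x·x*)/p_y.
Plugging in: x* = (8·2/9.5)² = 2.8366.

x* = 2.8366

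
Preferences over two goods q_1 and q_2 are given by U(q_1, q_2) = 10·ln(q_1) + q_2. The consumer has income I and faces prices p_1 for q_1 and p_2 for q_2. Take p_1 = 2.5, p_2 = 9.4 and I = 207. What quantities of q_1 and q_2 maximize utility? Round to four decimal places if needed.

So q_1*(p_1,p_2) = 10·p_2/p_1, independent of income; and q_2* = (I − 10·p_2)/p_2.
At the given prices: q_1* = 10·9.4/2.5 = 37.6, and q_2* = 12.0213.

q_1* = 37.6, q_2* = 12.0213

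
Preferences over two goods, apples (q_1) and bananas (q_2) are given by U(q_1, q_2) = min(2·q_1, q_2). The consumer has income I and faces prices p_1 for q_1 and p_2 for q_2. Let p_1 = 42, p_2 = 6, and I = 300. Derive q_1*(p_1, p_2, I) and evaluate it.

q_1* = 5.5556

With perfect complements, no substitution: consume in ratio q_1:q_2 = 1:2.
Budget: p_1·q_1 + p_2·2·q_1 = I, so (p_1 + 2·p_2)·q_1 = I.
Demand: q_1*(p_1,p_2,I) = I/(p_1 + 2·p_2), q_2* = 2·I/(p_1 + 2·p_2).
Here 42 + 2·6 = 54, giving q_1* = 5.5556.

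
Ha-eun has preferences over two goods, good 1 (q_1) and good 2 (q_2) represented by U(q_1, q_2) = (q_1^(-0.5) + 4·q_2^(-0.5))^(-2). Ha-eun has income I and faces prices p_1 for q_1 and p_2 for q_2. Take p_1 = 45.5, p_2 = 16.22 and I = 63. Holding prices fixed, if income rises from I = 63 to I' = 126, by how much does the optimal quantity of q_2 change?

MU_q_1 ∝ q_1^(-1.5), MU_q_2 ∝ 4·q_2^(-1.5), so MRS = (1/4)·(q_2/q_1)^(1.5) = p_1/p_2.
Solve for the ratio: q_2/q_1 = [4·p_1/p_2]^(2/3).
Substitute q_2 = (q_2/q_1)·q_1 into the budget: q_1* = I/(p_1 + p_2·(q_2/q_1)).
Numerically q_2/q_1 = 5.01203, so q_1* = 63/(45.5 + 16.22·5.01203) = 0.4969 and q_2* = 5.01203·0.4969 = 2.4903.
At I' = 126: q_2* = 4.9806. Change: 4.9806 − 2.4903 = 2.4903.

Δq_2* = 2.4903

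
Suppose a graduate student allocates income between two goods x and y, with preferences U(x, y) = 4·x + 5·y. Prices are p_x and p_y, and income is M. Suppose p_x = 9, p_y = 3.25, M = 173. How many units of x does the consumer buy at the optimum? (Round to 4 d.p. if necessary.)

x* = 0

Perfect substitutes: compare marginal utility per dollar. 4/p_x vs 5/p_y → 0.4444 vs 1.5385.
y gives more utility per dollar, so spend all income on y: y* = M/p_y, x* = 0.
Numerically: x* = 0, y* = 53.2308.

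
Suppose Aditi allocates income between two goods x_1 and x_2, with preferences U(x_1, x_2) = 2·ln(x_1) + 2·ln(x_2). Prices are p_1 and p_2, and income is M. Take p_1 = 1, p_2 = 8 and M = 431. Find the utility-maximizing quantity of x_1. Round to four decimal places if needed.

x_1* = 215.5

Tangency: MRS = x_2/x_1 = p_1/p_2.
So 2·p_2·x_2 = 2·p_1·x_1; combined with the budget, a share 0.5 of income goes to x_1.
Demand: x_1*(p_1,p_2,M) = 0.5·M/p_1 and x_2* = 0.5·M/p_2.
At p_1=1, p_2=8, M=431: x_1* = 0.5·431/1 = 215.5.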